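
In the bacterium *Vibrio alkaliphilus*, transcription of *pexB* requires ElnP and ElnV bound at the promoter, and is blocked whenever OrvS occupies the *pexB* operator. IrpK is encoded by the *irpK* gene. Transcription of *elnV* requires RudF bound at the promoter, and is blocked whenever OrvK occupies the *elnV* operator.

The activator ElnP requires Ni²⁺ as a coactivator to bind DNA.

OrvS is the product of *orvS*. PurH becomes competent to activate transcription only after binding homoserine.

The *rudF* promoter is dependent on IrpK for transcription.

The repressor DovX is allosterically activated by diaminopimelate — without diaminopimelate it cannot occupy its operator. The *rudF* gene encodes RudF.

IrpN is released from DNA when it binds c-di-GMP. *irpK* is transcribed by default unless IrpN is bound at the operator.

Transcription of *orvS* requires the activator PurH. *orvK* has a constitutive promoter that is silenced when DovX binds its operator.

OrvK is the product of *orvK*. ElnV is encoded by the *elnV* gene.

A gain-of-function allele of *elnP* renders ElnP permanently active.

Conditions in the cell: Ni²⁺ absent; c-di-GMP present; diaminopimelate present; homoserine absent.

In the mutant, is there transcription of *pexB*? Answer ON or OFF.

Homoserine is absent, so PurH is inactive.
Required activator PurH is absent, so *orvS* is not transcribed.
So OrvS is not produced.
ElnP is constitutively active in this strain.
Diaminopimelate is present, so DovX is active.
With repressor DovX bound, *orvK* is not transcribed.
So OrvK is not produced.
c-di-GMP is present, so IrpN is inactive.
With no repressor bound, *irpK* is transcribed.
So IrpK is produced and active.
No repressor is bound and IrpK is active, so *rudF* is transcribed.
So RudF is produced and active.
No repressor is bound and RudF is active, so *elnV* is transcribed.
So ElnV is produced and active.
No repressor is bound and ElnP and ElnV are active, so *pexB* is transcribed.

ON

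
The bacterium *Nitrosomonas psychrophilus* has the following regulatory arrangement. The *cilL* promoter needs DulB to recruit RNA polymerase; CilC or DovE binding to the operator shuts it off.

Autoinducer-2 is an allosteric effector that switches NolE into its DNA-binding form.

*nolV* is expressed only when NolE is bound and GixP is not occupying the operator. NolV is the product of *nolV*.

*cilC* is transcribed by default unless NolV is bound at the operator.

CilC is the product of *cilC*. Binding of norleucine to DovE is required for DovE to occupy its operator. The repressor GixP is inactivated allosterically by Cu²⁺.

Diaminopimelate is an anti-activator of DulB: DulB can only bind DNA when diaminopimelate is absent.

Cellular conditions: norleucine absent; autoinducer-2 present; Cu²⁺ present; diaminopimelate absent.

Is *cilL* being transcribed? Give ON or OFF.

Autoinducer-2 is present, so NolE is active.
Cu²⁺ is present, so GixP is inactive.
No repressor is bound and NolE is active, so *nolV* is transcribed.
So NolV is produced and active.
With repressor NolV bound, *cilC* is not transcribed.
So CilC is not produced.
Diaminopimelate is absent, so DulB is active.
Norleucine is absent, so DovE is inactive.
No repressor is bound and DulB is active, so *cilL* is transcribed.

ON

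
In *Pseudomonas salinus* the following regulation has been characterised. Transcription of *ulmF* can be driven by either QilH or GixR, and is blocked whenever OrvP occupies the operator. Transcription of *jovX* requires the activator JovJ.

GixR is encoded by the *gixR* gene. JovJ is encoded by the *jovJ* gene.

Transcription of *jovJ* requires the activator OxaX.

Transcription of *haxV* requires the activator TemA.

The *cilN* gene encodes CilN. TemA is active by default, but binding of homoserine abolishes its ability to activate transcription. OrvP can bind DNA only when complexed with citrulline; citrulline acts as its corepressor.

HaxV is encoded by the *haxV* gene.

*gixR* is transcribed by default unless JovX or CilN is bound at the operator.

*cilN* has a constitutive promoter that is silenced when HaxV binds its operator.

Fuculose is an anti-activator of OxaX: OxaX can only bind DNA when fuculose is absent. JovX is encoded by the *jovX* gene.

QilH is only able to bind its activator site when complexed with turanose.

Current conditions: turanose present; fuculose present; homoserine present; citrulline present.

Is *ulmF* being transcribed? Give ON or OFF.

Turanose is present, so QilH is active.
Fuculose is present, so OxaX is inactive.
Required activator OxaX is absent, so *jovJ* is not transcribed.
So JovJ is not produced.
Required activator JovJ is absent, so *jovX* is not transcribed.
So JovX is not produced.
Homoserine is present, so TemA is inactive.
Required activator TemA is absent, so *haxV* is not transcribed.
So HaxV is not produced.
With no repressor bound, *cilN* is transcribed.
So CilN is produced and active.
With repressor CilN bound, *gixR* is not transcribed.
So GixR is not produced.
Citrulline is present, so OrvP is active.
With repressor OrvP bound, *ulmF* is not transcribed.

OFF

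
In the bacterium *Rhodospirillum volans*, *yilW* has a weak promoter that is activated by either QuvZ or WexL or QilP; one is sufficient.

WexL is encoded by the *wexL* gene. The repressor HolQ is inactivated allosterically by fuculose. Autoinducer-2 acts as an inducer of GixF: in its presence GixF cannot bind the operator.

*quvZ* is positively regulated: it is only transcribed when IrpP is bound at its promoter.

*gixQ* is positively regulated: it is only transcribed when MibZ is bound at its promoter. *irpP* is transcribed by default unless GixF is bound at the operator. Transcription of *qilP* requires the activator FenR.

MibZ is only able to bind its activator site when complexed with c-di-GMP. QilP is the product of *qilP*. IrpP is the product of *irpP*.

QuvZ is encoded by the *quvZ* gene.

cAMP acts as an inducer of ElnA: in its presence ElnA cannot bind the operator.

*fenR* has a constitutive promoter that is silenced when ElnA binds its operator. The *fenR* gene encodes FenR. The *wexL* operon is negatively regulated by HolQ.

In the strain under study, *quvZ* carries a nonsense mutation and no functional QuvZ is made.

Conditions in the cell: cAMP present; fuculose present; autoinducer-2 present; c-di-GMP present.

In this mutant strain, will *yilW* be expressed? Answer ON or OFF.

QuvZ is non-functional in this strain, so it has no effect.
Fuculose is present, so HolQ is inactive.
With no repressor bound, *wexL* is transcribed.
So WexL is produced and active.
cAMP is present, so ElnA is inactive.
With no repressor bound, *fenR* is transcribed.
So FenR is produced and active.
No repressor is bound and FenR is active, so *qilP* is transcribed.
So QilP is produced and active.
Activator WexL is present, so *yilW* is transcribed.

ON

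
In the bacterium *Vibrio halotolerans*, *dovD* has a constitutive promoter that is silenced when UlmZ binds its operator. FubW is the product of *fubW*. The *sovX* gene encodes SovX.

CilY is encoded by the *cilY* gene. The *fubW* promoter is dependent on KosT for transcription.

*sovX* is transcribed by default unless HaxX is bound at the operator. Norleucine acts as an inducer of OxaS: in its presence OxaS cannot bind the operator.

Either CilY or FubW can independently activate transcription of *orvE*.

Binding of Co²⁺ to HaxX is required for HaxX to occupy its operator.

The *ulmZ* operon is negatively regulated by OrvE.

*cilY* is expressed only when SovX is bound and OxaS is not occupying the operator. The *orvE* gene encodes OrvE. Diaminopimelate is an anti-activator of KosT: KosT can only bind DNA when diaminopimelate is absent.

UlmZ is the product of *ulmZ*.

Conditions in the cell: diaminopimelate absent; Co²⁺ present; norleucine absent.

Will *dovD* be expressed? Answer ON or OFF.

Co²⁺ is present, so HaxX is active.
With repressor HaxX bound, *sovX* is not transcribed.
So SovX is not produced.
Norleucine is absent, so OxaS is active.
With repressor OxaS bound, *cilY* is not transcribed.
So CilY is not produced.
Diaminopimelate is absent, so KosT is active.
No repressor is bound and KosT is active, so *fubW* is transcribed.
So FubW is produced and active.
Activator FubW is present, so *orvE* is transcribed.
So OrvE is produced and active.
With repressor OrvE bound, *ulmZ* is not transcribed.
So UlmZ is not produced.
With no repressor bound, *dovD* is transcribed.

ON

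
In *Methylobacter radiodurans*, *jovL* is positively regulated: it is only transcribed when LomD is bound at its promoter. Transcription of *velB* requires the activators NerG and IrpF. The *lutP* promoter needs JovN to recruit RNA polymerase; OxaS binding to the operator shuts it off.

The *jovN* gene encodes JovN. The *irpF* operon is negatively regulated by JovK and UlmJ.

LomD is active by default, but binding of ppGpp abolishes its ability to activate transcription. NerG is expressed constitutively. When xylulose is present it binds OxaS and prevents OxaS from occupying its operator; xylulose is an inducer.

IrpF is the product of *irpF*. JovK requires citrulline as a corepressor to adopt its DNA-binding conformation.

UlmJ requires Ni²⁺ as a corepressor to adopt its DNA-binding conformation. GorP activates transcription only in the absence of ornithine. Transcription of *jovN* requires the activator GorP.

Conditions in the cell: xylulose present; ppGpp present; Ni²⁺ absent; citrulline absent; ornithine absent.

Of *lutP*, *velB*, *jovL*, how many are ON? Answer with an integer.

Ornithine is absent, so GorP is active.
No repressor is bound and GorP is active, so *jovN* is transcribed.
So JovN is produced and active.
Xylulose is present, so OxaS is inactive.
No repressor is bound and JovN is active, so *lutP* is transcribed.
→ *lutP* is ON.
NerG is produced constitutively and is active.
Citrulline is absent, so JovK is inactive.
Ni²⁺ is absent, so UlmJ is inactive.
With no repressor bound, *irpF* is transcribed.
So IrpF is produced and active.
No repressor is bound and NerG and IrpF are active, so *velB* is transcribed.
→ *velB* is ON.
ppGpp is present, so LomD is inactive.
Required activator LomD is absent, so *jovL* is not transcribed.
→ *jovL* is OFF.
2 of the 3 genes are transcribed.

2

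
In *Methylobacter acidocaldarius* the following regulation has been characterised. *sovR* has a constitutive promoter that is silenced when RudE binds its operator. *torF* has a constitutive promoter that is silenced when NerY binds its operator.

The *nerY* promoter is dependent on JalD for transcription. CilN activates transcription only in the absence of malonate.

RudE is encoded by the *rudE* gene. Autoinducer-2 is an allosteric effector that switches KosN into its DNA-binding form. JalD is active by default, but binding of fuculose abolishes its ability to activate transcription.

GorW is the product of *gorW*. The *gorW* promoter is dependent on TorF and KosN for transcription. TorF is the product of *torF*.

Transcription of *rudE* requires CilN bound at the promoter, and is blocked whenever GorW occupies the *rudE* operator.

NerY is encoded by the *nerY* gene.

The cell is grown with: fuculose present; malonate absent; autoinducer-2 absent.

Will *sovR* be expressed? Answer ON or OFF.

OFF

Fuculose is present, so JalD is inactive.
Required activator JalD is absent, so *nerY* is not transcribed.
So NerY is not produced.
With no repressor bound, *torF* is transcribed.
So TorF is produced and active.
Autoinducer-2 is absent, so KosN is inactive.
Required activator KosN is absent, so *gorW* is not transcribed.
So GorW is not produced.
Malonate is absent, so CilN is active.
No repressor is bound and CilN is active, so *rudE* is transcribed.
So RudE is produced and active.
With repressor RudE bound, *sovR* is not transcribed.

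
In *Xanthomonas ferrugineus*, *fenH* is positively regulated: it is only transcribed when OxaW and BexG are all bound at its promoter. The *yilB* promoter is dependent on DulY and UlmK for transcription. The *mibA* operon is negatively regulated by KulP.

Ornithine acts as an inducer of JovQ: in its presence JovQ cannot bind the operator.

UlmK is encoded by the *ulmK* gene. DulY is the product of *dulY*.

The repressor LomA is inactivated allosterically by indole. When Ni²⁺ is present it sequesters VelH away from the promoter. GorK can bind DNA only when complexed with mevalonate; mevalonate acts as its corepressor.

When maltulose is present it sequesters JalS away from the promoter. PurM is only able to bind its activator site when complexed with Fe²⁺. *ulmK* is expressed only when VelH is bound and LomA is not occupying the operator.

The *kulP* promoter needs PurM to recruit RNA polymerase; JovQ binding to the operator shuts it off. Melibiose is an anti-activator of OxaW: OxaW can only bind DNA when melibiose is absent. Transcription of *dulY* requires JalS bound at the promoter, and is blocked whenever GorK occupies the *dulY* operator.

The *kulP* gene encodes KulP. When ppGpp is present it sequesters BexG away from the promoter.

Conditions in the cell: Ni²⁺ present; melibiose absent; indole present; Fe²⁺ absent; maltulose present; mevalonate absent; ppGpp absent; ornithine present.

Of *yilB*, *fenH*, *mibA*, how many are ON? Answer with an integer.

2

Maltulose is present, so JalS is inactive.
Mevalonate is absent, so GorK is inactive.
Required activator JalS is absent, so *dulY* is not transcribed.
So DulY is not produced.
Indole is present, so LomA is inactive.
Ni²⁺ is present, so VelH is inactive.
Required activator VelH is absent, so *ulmK* is not transcribed.
So UlmK is not produced.
Required activator DulY is absent, so *yilB* is not transcribed.
→ *yilB* is OFF.
Melibiose is absent, so OxaW is active.
ppGpp is absent, so BexG is active.
No repressor is bound and OxaW and BexG are active, so *fenH* is transcribed.
→ *fenH* is ON.
Fe²⁺ is absent, so PurM is inactive.
Ornithine is present, so JovQ is inactive.
Required activator PurM is absent, so *kulP* is not transcribed.
So KulP is not produced.
With no repressor bound, *mibA* is transcribed.
→ *mibA* is ON.
2 of the 3 genes are transcribed.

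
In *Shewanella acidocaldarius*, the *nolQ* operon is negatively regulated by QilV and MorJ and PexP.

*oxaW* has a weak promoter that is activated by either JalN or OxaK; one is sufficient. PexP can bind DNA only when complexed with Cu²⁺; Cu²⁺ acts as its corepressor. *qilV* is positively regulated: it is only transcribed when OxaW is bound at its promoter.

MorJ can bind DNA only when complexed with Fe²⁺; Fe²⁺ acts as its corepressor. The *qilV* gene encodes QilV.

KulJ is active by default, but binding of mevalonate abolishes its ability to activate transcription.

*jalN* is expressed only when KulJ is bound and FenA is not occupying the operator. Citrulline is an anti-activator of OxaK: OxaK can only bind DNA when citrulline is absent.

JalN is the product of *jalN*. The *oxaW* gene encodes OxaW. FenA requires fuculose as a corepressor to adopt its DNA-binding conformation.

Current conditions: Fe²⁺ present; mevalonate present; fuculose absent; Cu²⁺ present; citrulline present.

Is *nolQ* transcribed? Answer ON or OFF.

Fuculose is absent, so FenA is inactive.
Mevalonate is present, so KulJ is inactive.
Required activator KulJ is absent, so *jalN* is not transcribed.
So JalN is not produced.
Citrulline is present, so OxaK is inactive.
No activator is available at the *oxaW* promoter, so *oxaW* is not transcribed.
So OxaW is not produced.
Required activator OxaW is absent, so *qilV* is not transcribed.
So QilV is not produced.
Fe²⁺ is present, so MorJ is active.
Cu²⁺ is present, so PexP is active.
With repressor MorJ bound, *nolQ* is not transcribed.

OFF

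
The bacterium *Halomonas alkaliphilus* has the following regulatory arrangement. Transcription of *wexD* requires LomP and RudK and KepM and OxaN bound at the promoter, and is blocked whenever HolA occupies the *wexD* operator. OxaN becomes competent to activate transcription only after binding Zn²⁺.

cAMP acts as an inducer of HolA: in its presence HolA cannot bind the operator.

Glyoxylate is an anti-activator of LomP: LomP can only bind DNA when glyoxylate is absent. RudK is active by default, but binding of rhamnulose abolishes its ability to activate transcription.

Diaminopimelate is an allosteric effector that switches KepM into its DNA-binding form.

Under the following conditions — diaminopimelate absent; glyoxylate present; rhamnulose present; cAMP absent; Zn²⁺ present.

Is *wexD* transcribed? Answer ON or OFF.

OFF

Glyoxylate is present, so LomP is inactive.
Rhamnulose is present, so RudK is inactive.
Diaminopimelate is absent, so KepM is inactive.
cAMP is absent, so HolA is active.
Zn²⁺ is present, so OxaN is active.
With repressor HolA bound, *wexD* is not transcribed.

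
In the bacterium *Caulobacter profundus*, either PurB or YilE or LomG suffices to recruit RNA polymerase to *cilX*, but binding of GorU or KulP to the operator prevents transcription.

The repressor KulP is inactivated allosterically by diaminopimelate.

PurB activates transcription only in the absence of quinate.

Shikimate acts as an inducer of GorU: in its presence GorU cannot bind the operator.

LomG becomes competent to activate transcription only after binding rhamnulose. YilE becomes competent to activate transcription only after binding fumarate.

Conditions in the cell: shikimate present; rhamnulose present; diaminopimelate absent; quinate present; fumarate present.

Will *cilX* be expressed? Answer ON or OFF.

Shikimate is present, so GorU is inactive.
Diaminopimelate is absent, so KulP is active.
Quinate is present, so PurB is inactive.
Fumarate is present, so YilE is active.
Rhamnulose is present, so LomG is active.
With repressor KulP bound, *cilX* is not transcribed.

OFF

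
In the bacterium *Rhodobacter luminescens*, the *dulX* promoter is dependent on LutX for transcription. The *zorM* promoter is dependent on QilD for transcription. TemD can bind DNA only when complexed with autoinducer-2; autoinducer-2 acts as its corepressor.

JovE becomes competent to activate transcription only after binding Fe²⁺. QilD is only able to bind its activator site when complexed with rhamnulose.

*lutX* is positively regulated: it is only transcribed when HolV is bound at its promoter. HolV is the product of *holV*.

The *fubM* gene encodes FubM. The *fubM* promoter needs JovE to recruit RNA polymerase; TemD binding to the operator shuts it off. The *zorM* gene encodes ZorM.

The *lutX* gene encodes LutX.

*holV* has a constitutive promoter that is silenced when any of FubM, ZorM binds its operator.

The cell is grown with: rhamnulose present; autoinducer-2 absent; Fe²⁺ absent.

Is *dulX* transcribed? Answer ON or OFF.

OFF

Autoinducer-2 is absent, so TemD is inactive.
Fe²⁺ is absent, so JovE is inactive.
Required activator JovE is absent, so *fubM* is not transcribed.
So FubM is not produced.
Rhamnulose is present, so QilD is active.
No repressor is bound and QilD is active, so *zorM* is transcribed.
So ZorM is produced and active.
With repressor ZorM bound, *holV* is not transcribed.
So HolV is not produced.
Required activator HolV is absent, so *lutX* is not transcribed.
So LutX is not produced.
Required activator LutX is absent, so *dulX* is not transcribed.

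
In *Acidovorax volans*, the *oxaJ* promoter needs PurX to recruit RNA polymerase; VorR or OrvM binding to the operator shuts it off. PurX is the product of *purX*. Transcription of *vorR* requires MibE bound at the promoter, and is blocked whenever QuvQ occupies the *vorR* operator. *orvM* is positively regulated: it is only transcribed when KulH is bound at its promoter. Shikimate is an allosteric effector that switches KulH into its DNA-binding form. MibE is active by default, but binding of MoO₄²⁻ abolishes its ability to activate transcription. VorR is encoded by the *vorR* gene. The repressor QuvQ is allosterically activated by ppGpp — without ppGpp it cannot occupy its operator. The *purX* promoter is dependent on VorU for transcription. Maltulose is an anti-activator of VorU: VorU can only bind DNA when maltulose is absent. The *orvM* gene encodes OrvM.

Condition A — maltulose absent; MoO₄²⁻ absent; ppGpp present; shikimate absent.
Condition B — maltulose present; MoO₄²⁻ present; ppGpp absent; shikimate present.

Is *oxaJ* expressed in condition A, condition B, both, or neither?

Condition A:
Maltulose is absent, so VorU is active.
No repressor is bound and VorU is active, so *purX* is transcribed.
So PurX is produced and active.
MoO₄²⁻ is absent, so MibE is active.
ppGpp is present, so QuvQ is active.
With repressor QuvQ bound, *vorR* is not transcribed.
So VorR is not produced.
Shikimate is absent, so KulH is inactive.
Required activator KulH is absent, so *orvM* is not transcribed.
So OrvM is not produced.
No repressor is bound and PurX is active, so *oxaJ* is transcribed.
→ *oxaJ* is ON in A.
Condition B:
Maltulose is present, so VorU is inactive.
Required activator VorU is absent, so *purX* is not transcribed.
So PurX is not produced.
MoO₄²⁻ is present, so MibE is inactive.
ppGpp is absent, so QuvQ is inactive.
Required activator MibE is absent, so *vorR* is not transcribed.
So VorR is not produced.
Shikimate is present, so KulH is active.
No repressor is bound and KulH is active, so *orvM* is transcribed.
So OrvM is produced and active.
With repressor OrvM bound, *oxaJ* is not transcribed.
→ *oxaJ* is OFF in B.

A only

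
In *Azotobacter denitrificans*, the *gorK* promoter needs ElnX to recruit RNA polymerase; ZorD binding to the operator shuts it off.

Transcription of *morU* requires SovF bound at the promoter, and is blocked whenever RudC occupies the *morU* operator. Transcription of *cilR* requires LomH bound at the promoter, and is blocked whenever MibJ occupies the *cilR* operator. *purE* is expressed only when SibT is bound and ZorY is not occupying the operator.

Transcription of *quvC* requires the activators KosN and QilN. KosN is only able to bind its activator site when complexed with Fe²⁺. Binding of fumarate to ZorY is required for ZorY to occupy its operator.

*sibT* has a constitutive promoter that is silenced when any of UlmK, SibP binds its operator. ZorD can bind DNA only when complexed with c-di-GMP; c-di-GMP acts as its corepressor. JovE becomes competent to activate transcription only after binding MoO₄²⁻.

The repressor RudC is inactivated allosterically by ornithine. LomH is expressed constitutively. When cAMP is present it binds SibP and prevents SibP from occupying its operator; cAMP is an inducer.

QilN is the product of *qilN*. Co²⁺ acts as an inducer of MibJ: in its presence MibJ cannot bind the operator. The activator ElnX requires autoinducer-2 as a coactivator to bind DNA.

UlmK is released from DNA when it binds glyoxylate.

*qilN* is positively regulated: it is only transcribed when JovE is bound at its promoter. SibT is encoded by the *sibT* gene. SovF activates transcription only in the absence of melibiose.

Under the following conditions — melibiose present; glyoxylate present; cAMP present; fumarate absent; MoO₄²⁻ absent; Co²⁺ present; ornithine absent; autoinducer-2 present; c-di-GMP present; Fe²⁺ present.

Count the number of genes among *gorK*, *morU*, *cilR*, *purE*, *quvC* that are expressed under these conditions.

2

Autoinducer-2 is present, so ElnX is active.
c-di-GMP is present, so ZorD is active.
With repressor ZorD bound, *gorK* is not transcribed.
→ *gorK* is OFF.
Melibiose is present, so SovF is inactive.
Ornithine is absent, so RudC is active.
With repressor RudC bound, *morU* is not transcribed.
→ *morU* is OFF.
LomH is produced constitutively and is active.
Co²⁺ is present, so MibJ is inactive.
No repressor is bound and LomH is active, so *cilR* is transcribed.
→ *cilR* is ON.
Glyoxylate is present, so UlmK is inactive.
cAMP is present, so SibP is inactive.
With no repressor bound, *sibT* is transcribed.
So SibT is produced and active.
Fumarate is absent, so ZorY is inactive.
No repressor is bound and SibT is active, so *purE* is transcribed.
→ *purE* is ON.
Fe²⁺ is present, so KosN is active.
MoO₄²⁻ is absent, so JovE is inactive.
Required activator JovE is absent, so *qilN* is not transcribed.
So QilN is not produced.
Required activator QilN is absent, so *quvC* is not transcribed.
→ *quvC* is OFF.
2 of the 5 genes are transcribed.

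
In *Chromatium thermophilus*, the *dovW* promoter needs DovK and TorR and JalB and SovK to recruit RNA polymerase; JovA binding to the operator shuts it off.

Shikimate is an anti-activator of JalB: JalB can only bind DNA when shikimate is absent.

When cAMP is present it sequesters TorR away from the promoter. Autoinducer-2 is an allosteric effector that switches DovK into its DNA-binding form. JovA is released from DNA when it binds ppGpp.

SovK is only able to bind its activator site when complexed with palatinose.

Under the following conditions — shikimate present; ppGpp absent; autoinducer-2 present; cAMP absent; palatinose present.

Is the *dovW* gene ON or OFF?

OFF

ppGpp is absent, so JovA is active.
Autoinducer-2 is present, so DovK is active.
cAMP is absent, so TorR is active.
Shikimate is present, so JalB is inactive.
Palatinose is present, so SovK is active.
With repressor JovA bound, *dovW* is not transcribed.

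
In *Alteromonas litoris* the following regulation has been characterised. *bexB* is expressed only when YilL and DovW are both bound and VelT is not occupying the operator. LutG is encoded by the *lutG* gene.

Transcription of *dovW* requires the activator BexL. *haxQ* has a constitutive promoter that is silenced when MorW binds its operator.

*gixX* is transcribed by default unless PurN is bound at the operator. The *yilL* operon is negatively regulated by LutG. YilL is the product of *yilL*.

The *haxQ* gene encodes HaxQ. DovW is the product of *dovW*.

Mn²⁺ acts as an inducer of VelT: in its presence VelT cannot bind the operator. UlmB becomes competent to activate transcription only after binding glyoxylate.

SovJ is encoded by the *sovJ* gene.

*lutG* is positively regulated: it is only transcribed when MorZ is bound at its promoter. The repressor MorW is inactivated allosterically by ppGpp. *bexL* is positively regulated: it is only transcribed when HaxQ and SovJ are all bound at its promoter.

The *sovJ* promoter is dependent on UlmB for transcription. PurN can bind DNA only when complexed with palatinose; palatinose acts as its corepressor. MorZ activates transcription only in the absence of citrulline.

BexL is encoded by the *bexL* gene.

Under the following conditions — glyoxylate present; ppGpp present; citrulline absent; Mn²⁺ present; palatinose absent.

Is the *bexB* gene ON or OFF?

OFF

Citrulline is absent, so MorZ is active.
No repressor is bound and MorZ is active, so *lutG* is transcribed.
So LutG is produced and active.
With repressor LutG bound, *yilL* is not transcribed.
So YilL is not produced.
Mn²⁺ is present, so VelT is inactive.
ppGpp is present, so MorW is inactive.
With no repressor bound, *haxQ* is transcribed.
So HaxQ is produced and active.
Glyoxylate is present, so UlmB is active.
No repressor is bound and UlmB is active, so *sovJ* is transcribed.
So SovJ is produced and active.
No repressor is bound and HaxQ and SovJ are active, so *bexL* is transcribed.
So BexL is produced and active.
No repressor is bound and BexL is active, so *dovW* is transcribed.
So DovW is produced and active.
Required activator YilL is absent, so *bexB* is not transcribed.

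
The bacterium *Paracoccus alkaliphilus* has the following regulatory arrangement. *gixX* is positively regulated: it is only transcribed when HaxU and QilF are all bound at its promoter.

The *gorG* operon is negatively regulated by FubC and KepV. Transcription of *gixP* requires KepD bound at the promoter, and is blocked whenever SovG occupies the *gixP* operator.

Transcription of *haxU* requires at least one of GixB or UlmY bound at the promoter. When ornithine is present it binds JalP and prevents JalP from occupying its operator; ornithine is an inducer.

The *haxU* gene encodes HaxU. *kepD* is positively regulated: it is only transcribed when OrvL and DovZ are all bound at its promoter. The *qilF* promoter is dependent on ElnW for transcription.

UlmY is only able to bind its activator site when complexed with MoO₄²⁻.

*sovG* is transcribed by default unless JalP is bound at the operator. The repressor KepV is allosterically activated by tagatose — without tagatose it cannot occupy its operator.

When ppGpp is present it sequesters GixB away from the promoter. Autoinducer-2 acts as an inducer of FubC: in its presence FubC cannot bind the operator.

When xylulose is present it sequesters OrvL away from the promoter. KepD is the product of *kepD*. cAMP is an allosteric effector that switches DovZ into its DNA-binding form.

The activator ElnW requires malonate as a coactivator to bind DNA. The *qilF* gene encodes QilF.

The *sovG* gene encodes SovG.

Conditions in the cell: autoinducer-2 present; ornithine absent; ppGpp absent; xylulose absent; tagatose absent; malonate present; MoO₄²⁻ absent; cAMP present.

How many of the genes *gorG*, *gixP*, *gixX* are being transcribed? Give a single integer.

Autoinducer-2 is present, so FubC is inactive.
Tagatose is absent, so KepV is inactive.
With no repressor bound, *gorG* is transcribed.
→ *gorG* is ON.
Ornithine is absent, so JalP is active.
With repressor JalP bound, *sovG* is not transcribed.
So SovG is not produced.
Xylulose is absent, so OrvL is active.
cAMP is present, so DovZ is active.
No repressor is bound and OrvL and DovZ are active, so *kepD* is transcribed.
So KepD is produced and active.
No repressor is bound and KepD is active, so *gixP* is transcribed.
→ *gixP* is ON.
ppGpp is absent, so GixB is active.
MoO₄²⁻ is absent, so UlmY is inactive.
Activator GixB is present, so *haxU* is transcribed.
So HaxU is produced and active.
Malonate is present, so ElnW is active.
No repressor is bound and ElnW is active, so *qilF* is transcribed.
So QilF is produced and active.
No repressor is bound and HaxU and QilF are active, so *gixX* is transcribed.
→ *gixX* is ON.
3 of the 3 genes are transcribed.

3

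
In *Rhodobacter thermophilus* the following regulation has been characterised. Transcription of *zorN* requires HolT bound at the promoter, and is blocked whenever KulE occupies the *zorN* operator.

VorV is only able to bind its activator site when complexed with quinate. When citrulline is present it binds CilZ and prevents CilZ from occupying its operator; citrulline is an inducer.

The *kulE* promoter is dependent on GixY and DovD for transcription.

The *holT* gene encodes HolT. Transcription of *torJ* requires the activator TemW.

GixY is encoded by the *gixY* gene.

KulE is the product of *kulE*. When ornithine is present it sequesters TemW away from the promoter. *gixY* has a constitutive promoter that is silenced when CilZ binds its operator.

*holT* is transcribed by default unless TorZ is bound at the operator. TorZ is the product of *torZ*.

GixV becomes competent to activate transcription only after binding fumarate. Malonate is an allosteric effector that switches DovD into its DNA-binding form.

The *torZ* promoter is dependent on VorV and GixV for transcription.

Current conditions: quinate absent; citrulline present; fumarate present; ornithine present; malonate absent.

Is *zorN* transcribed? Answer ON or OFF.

ON

Quinate is absent, so VorV is inactive.
Fumarate is present, so GixV is active.
Required activator VorV is absent, so *torZ* is not transcribed.
So TorZ is not produced.
With no repressor bound, *holT* is transcribed.
So HolT is produced and active.
Citrulline is present, so CilZ is inactive.
With no repressor bound, *gixY* is transcribed.
So GixY is produced and active.
Malonate is absent, so DovD is inactive.
Required activator DovD is absent, so *kulE* is not transcribed.
So KulE is not produced.
No repressor is bound and HolT is active, so *zorN* is transcribed.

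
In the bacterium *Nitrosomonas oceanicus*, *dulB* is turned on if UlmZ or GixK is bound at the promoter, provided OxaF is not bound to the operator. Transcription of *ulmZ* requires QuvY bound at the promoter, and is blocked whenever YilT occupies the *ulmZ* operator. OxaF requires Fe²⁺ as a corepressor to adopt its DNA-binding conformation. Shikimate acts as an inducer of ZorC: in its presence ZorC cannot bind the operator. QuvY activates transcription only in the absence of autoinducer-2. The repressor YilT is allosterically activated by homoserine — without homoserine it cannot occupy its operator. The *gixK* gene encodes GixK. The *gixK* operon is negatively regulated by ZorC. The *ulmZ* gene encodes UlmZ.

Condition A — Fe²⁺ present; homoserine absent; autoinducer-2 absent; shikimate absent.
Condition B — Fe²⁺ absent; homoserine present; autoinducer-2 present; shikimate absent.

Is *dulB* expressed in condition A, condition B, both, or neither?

Condition A:
Fe²⁺ is present, so OxaF is active.
Homoserine is absent, so YilT is inactive.
Autoinducer-2 is absent, so QuvY is active.
No repressor is bound and QuvY is active, so *ulmZ* is transcribed.
So UlmZ is produced and active.
Shikimate is absent, so ZorC is active.
With repressor ZorC bound, *gixK* is not transcribed.
So GixK is not produced.
With repressor OxaF bound, *dulB* is not transcribed.
→ *dulB* is OFF in A.
Condition B:
Fe²⁺ is absent, so OxaF is inactive.
Homoserine is present, so YilT is active.
Autoinducer-2 is present, so QuvY is inactive.
With repressor YilT bound, *ulmZ* is not transcribed.
So UlmZ is not produced.
Shikimate is absent, so ZorC is active.
With repressor ZorC bound, *gixK* is not transcribed.
So GixK is not produced.
No activator is available at the *dulB* promoter, so *dulB* is not transcribed.
→ *dulB* is OFF in B.

neither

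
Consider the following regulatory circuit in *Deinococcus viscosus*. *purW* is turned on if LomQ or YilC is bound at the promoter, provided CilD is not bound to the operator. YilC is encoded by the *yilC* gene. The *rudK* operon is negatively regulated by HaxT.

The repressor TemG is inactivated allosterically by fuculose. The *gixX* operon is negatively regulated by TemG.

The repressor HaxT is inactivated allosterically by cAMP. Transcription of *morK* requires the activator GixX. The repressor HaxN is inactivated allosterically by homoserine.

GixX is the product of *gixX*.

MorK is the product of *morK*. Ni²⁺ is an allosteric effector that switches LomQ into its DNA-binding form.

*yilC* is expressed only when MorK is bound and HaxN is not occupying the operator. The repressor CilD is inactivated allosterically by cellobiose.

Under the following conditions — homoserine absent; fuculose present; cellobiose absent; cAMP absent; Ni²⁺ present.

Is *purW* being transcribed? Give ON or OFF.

Cellobiose is absent, so CilD is active.
Ni²⁺ is present, so LomQ is active.
Homoserine is absent, so HaxN is active.
Fuculose is present, so TemG is inactive.
With no repressor bound, *gixX* is transcribed.
So GixX is produced and active.
No repressor is bound and GixX is active, so *morK* is transcribed.
So MorK is produced and active.
With repressor HaxN bound, *yilC* is not transcribed.
So YilC is not produced.
With repressor CilD bound, *purW* is not transcribed.

OFF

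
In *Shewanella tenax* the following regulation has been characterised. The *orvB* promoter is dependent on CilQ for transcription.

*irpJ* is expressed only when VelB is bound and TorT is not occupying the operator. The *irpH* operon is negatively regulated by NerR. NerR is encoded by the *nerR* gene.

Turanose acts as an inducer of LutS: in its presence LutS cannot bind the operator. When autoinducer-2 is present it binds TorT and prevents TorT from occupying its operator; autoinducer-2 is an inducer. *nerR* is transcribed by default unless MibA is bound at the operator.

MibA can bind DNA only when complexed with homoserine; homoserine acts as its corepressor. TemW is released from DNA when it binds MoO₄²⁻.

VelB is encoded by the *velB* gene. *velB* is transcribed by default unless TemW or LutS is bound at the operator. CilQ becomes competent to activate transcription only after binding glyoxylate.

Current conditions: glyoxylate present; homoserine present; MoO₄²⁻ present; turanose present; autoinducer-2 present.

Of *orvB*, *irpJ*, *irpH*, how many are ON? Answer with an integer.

3

Glyoxylate is present, so CilQ is active.
No repressor is bound and CilQ is active, so *orvB* is transcribed.
→ *orvB* is ON.
Autoinducer-2 is present, so TorT is inactive.
MoO₄²⁻ is present, so TemW is inactive.
Turanose is present, so LutS is inactive.
With no repressor bound, *velB* is transcribed.
So VelB is produced and active.
No repressor is bound and VelB is active, so *irpJ* is transcribed.
→ *irpJ* is ON.
Homoserine is present, so MibA is active.
With repressor MibA bound, *nerR* is not transcribed.
So NerR is not produced.
With no repressor bound, *irpH* is transcribed.
→ *irpH* is ON.
3 of the 3 genes are transcribed.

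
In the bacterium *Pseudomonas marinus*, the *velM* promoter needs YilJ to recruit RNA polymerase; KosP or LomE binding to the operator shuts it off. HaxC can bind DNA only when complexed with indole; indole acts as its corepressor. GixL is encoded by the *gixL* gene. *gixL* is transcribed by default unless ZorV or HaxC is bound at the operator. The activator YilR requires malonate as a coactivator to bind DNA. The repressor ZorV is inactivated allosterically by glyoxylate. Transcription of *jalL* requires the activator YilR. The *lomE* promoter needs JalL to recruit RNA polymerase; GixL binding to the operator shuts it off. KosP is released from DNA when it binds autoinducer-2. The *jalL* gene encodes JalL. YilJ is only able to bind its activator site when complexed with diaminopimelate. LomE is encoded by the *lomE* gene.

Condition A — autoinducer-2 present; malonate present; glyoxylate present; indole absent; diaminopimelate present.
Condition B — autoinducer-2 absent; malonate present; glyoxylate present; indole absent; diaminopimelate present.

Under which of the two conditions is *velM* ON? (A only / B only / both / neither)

A only

Condition A:
Autoinducer-2 is present, so KosP is inactive.
Malonate is present, so YilR is active.
No repressor is bound and YilR is active, so *jalL* is transcribed.
So JalL is produced and active.
Glyoxylate is present, so ZorV is inactive.
Indole is absent, so HaxC is inactive.
With no repressor bound, *gixL* is transcribed.
So GixL is produced and active.
With repressor GixL bound, *lomE* is not transcribed.
So LomE is not produced.
Diaminopimelate is present, so YilJ is active.
No repressor is bound and YilJ is active, so *velM* is transcribed.
→ *velM* is ON in A.
Condition B:
Autoinducer-2 is absent, so KosP is active.
Malonate is present, so YilR is active.
No repressor is bound and YilR is active, so *jalL* is transcribed.
So JalL is produced and active.
Glyoxylate is present, so ZorV is inactive.
Indole is absent, so HaxC is inactive.
With no repressor bound, *gixL* is transcribed.
So GixL is produced and active.
With repressor GixL bound, *lomE* is not transcribed.
So LomE is not produced.
Diaminopimelate is present, so YilJ is active.
With repressor KosP bound, *velM* is not transcribed.
→ *velM* is OFF in B.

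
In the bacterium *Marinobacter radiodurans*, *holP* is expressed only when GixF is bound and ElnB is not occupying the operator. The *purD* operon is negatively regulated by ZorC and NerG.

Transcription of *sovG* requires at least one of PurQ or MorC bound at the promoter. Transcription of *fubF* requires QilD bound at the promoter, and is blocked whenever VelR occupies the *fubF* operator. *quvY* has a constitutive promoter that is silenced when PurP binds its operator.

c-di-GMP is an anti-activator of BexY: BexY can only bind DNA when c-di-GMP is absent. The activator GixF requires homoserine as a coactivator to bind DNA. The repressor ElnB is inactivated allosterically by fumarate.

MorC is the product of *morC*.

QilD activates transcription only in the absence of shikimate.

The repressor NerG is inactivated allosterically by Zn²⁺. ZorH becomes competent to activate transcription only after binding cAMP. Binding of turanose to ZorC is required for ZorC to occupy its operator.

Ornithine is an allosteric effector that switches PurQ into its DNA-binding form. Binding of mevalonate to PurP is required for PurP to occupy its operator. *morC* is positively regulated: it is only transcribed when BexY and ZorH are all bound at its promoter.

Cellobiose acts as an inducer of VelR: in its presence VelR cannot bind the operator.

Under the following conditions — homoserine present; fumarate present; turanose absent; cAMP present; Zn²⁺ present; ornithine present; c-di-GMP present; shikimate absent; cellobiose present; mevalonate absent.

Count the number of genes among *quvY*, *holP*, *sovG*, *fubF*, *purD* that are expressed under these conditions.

5

Mevalonate is absent, so PurP is inactive.
With no repressor bound, *quvY* is transcribed.
→ *quvY* is ON.
Homoserine is present, so GixF is active.
Fumarate is present, so ElnB is inactive.
No repressor is bound and GixF is active, so *holP* is transcribed.
→ *holP* is ON.
Ornithine is present, so PurQ is active.
c-di-GMP is present, so BexY is inactive.
cAMP is present, so ZorH is active.
Required activator BexY is absent, so *morC* is not transcribed.
So MorC is not produced.
Activator PurQ is present, so *sovG* is transcribed.
→ *sovG* is ON.
Shikimate is absent, so QilD is active.
Cellobiose is present, so VelR is inactive.
No repressor is bound and QilD is active, so *fubF* is transcribed.
→ *fubF* is ON.
Turanose is absent, so ZorC is inactive.
Zn²⁺ is present, so NerG is inactive.
With no repressor bound, *purD* is transcribed.
→ *purD* is ON.
5 of the 5 genes are transcribed.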